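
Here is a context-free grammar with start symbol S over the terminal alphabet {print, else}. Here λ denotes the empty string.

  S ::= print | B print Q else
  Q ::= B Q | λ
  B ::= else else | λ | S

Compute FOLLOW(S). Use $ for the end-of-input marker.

{$, else, print}

FIRST(S): from S::=print we get {print}; from S::=B print Q else we get {else, print}. So FIRST(S) = {else, print}.
FIRST(B): from B::=else else we get {else}; from B::=λ we get {λ}; from B::=S we get {else, print}. So FIRST(B) = {λ, else, print}.
FIRST(Q): from Q::=B Q we get {λ, else, print}; from Q::=λ we get {λ}. So FIRST(Q) = {λ, else, print}.
FOLLOW(S) includes $ since S is the start symbol.
FOLLOW(Q): in S::=B print Q else, Q is followed by else with FIRST {else}; in Q::=B Q, the suffix after Q is empty (adds nothing new). Thus FOLLOW(Q) = {else}.
FOLLOW(B): in S::=B print Q else, B is followed by print Q else with FIRST {print}; in Q::=B Q, B is followed by Q with FIRST {λ, else, print}; in Q::=B Q, the suffix after B is nullable, so FOLLOW(B) ⊇ FOLLOW(Q) = {else}. Thus FOLLOW(B) = {else, print}.
FOLLOW(S): in B::=S, the suffix after S is empty, so FOLLOW(S) ⊇ FOLLOW(B) = {else, print}. Thus FOLLOW(S) = {$, else, print}.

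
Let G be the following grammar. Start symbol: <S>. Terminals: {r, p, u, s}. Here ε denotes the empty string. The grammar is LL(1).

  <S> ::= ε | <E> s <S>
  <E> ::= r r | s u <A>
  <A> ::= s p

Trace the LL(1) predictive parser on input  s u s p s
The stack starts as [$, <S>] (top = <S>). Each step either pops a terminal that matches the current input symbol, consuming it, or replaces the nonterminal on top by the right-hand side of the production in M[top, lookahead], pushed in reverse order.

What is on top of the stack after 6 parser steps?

step 1: stack=$ <S>  input=s u s p s $  — expand <S> ::= <E> s <S>
step 2: stack=$ <S> s <E>  input=s u s p s $  — expand <E> ::= s u <A>
step 3: stack=$ <S> s <A> u s  input=s u s p s $  — match s
step 4: stack=$ <S> s <A> u  input=u s p s $  — match u
step 5: stack=$ <S> s <A>  input=s p s $  — expand <A> ::= s p
step 6: stack=$ <S> s p s  input=s p s $  — match s
Stack after step 6: $ <S> s p (top = p).

p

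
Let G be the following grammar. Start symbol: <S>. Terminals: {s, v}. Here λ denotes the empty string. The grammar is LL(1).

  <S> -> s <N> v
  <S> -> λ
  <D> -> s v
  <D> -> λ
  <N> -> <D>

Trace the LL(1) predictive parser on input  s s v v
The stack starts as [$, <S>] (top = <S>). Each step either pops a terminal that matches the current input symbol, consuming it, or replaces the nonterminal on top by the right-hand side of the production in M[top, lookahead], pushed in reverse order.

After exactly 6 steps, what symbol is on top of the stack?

step 1: stack=$ <S>  input=s s v v $  — expand <S> -> s <N> v
step 2: stack=$ v <N> s  input=s s v v $  — match s
step 3: stack=$ v <N>  input=s v v $  — expand <N> -> <D>
step 4: stack=$ v <D>  input=s v v $  — expand <D> -> s v
step 5: stack=$ v v s  input=s v v $  — match s
step 6: stack=$ v v  input=v v $  — match v
Stack after step 6: $ v (top = v).

v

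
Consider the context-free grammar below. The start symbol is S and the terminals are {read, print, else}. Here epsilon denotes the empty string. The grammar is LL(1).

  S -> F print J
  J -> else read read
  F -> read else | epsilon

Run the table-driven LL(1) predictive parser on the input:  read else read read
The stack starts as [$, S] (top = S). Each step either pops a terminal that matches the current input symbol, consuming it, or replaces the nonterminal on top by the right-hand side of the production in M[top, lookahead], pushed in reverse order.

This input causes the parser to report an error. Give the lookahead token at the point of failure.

step 1: stack=$ S  input=read else read read $  — expand S -> F print J
step 2: stack=$ J print F  input=read else read read $  — expand F -> read else
step 3: stack=$ J print else read  input=read else read read $  — match read
step 4: stack=$ J print else  input=else read read $  — match else
step 5: stack=$ J print  input=read read $  — error: top is terminal print but lookahead is read

read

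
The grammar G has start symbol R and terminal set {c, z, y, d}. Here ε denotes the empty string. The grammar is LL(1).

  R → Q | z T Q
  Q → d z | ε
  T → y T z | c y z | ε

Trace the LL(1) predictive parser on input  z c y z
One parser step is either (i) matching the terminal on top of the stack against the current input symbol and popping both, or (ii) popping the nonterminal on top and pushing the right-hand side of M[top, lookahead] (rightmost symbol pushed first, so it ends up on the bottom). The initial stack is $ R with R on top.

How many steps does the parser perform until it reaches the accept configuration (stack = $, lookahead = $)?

step 1: stack=$ R  input=z c y z $  — expand R → z T Q
step 2: stack=$ Q T z  input=z c y z $  — match z
step 3: stack=$ Q T  input=c y z $  — expand T → c y z
step 4: stack=$ Q z y c  input=c y z $  — match c
step 5: stack=$ Q z y  input=y z $  — match y
step 6: stack=$ Q z  input=z $  — match z
step 7: stack=$ Q  input=$  — expand Q → ε
Accept reached after 7 steps.

7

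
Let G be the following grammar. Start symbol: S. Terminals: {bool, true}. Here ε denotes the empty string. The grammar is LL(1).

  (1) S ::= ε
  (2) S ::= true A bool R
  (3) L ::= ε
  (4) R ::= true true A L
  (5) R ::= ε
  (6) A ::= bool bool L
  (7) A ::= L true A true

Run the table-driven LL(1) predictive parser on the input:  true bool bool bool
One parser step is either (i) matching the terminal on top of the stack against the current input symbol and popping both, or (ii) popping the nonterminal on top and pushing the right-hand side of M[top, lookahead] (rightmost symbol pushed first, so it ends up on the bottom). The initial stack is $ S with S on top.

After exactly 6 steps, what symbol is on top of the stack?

     Stack                 Input                  Action
  1  $ S                   true bool bool bool $  expand S ::= true A bool R
  2  $ R bool A true       true bool bool bool $  match true
  3  $ R bool A            bool bool bool $       expand A ::= bool bool L
  4  $ R bool L bool bool  bool bool bool $       match bool
  5  $ R bool L bool       bool bool $            match bool
  6  $ R bool L            bool $                 expand L ::= ε
Stack after step 6: $ R bool (top = bool).

bool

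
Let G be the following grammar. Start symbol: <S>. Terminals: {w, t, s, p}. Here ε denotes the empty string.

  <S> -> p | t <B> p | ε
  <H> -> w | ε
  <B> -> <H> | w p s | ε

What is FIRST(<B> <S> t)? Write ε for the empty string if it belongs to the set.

{p, t, w}

FIRST(<S>) = {ε, p, t}
FIRST(<H>) = {ε, w}
FIRST(<B>) = {ε, w}  (via <H>)
FIRST(<B> <S> t): take FIRST of each symbol in turn, carrying on past any symbol whose FIRST contains ε; result {p, t, w}.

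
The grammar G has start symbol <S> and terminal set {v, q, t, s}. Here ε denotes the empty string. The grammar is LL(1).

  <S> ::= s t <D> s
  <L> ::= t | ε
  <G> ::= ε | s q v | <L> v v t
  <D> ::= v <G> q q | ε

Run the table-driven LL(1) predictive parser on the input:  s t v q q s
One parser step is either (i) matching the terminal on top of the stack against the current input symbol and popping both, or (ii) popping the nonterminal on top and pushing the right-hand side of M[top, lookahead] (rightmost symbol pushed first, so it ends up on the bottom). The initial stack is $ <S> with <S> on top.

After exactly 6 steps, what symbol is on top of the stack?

q

step 1: stack=$ <S>  input=s t v q q s $  — expand <S> ::= s t <D> s
step 2: stack=$ s <D> t s  input=s t v q q s $  — match s
step 3: stack=$ s <D> t  input=t v q q s $  — match t
step 4: stack=$ s <D>  input=v q q s $  — expand <D> ::= v <G> q q
step 5: stack=$ s q q <G> v  input=v q q s $  — match v
step 6: stack=$ s q q <G>  input=q q s $  — expand <G> ::= ε
Stack after step 6: $ s q q (top = q).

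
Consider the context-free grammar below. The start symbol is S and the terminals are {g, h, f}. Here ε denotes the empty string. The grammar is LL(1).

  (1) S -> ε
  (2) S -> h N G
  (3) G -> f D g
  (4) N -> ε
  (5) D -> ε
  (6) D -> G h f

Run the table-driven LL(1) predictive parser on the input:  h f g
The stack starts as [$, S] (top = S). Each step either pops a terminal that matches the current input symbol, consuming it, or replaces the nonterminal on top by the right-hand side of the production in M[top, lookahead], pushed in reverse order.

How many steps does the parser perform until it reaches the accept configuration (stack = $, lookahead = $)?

step 1: stack=$ S  input=h f g $  — expand S -> h N G
step 2: stack=$ G N h  input=h f g $  — match h
step 3: stack=$ G N  input=f g $  — expand N -> ε
step 4: stack=$ G  input=f g $  — expand G -> f D g
step 5: stack=$ g D f  input=f g $  — match f
step 6: stack=$ g D  input=g $  — expand D -> ε
step 7: stack=$ g  input=g $  — match g
Accept reached after 7 steps.

7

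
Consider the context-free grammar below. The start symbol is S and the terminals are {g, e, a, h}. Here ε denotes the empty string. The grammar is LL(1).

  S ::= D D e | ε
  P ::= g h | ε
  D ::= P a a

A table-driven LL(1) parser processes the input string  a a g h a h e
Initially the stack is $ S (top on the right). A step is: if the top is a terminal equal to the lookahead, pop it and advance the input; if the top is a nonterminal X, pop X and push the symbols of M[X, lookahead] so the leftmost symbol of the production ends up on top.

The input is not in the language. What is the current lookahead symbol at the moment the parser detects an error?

h

step 1: stack=$ S  input=a a g h a h e $  — expand S ::= D D e
step 2: stack=$ e D D  input=a a g h a h e $  — expand D ::= P a a
step 3: stack=$ e D a a P  input=a a g h a h e $  — expand P ::= ε
step 4: stack=$ e D a a  input=a a g h a h e $  — match a
step 5: stack=$ e D a  input=a g h a h e $  — match a
step 6: stack=$ e D  input=g h a h e $  — expand D ::= P a a
step 7: stack=$ e a a P  input=g h a h e $  — expand P ::= g h
step 8: stack=$ e a a h g  input=g h a h e $  — match g
step 9: stack=$ e a a h  input=h a h e $  — match h
step 10: stack=$ e a a  input=a h e $  — match a
step 11: stack=$ e a  input=h e $  — error: top is terminal a but lookahead is h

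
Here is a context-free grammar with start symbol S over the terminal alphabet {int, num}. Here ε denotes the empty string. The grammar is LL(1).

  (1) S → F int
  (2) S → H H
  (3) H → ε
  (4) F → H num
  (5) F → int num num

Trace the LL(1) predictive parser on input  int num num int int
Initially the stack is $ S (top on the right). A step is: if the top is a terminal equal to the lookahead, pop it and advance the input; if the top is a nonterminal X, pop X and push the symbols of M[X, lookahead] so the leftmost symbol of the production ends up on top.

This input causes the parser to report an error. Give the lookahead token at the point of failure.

step 1: stack=$ S  input=int num num int int $  — expand S → F int
step 2: stack=$ int F  input=int num num int int $  — expand F → int num num
step 3: stack=$ int num num int  input=int num num int int $  — match int
step 4: stack=$ int num num  input=num num int int $  — match num
step 5: stack=$ int num  input=num int int $  — match num
step 6: stack=$ int  input=int int $  — match int
step 7: stack=$  input=int $  — error: stack empty but input remains

int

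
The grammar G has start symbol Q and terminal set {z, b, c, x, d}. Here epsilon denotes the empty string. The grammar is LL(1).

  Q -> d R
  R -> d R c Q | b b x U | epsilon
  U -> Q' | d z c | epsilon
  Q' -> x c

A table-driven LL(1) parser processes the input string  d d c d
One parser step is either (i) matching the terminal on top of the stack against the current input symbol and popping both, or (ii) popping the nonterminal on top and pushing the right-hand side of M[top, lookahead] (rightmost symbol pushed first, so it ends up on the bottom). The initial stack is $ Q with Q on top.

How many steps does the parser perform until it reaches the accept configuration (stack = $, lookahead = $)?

9

step 1: stack=$ Q  input=d d c d $  — expand Q -> d R
step 2: stack=$ R d  input=d d c d $  — match d
step 3: stack=$ R  input=d c d $  — expand R -> d R c Q
step 4: stack=$ Q c R d  input=d c d $  — match d
step 5: stack=$ Q c R  input=c d $  — expand R -> epsilon
step 6: stack=$ Q c  input=c d $  — match c
step 7: stack=$ Q  input=d $  — expand Q -> d R
step 8: stack=$ R d  input=d $  — match d
step 9: stack=$ R  input=$  — expand R -> epsilon
Accept reached after 9 steps.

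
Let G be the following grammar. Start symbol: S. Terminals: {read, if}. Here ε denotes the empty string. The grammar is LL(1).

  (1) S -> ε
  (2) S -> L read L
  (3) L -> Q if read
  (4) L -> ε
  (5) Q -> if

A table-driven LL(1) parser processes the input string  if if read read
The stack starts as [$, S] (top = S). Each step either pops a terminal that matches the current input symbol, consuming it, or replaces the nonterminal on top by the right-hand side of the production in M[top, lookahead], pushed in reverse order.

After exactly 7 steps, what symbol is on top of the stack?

L

     Stack                Input              Action
  1  $ S                  if if read read $  expand S -> L read L
  2  $ L read L           if if read read $  expand L -> Q if read
  3  $ L read read if Q   if if read read $  expand Q -> if
  4  $ L read read if if  if if read read $  match if
  5  $ L read read if     if read read $     match if
  6  $ L read read        read read $        match read
  7  $ L read             read $             match read
Stack after step 7: $ L (top = L).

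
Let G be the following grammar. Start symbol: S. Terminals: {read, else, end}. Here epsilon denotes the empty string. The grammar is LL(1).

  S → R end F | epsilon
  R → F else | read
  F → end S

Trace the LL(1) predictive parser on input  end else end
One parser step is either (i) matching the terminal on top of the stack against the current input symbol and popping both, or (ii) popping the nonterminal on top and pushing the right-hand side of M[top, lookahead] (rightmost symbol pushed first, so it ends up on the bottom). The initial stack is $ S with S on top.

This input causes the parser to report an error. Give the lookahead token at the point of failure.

     Stack               Input           Action
  1  $ S                 end else end $  expand S → R end F
  2  $ F end R           end else end $  expand R → F else
  3  $ F end else F      end else end $  expand F → end S
  4  $ F end else S end  end else end $  match end
  5  $ F end else S      else end $      expand S → epsilon
  6  $ F end else        else end $      match else
  7  $ F end             end $           match end
  8  $ F                 $               error: M[F, $] is empty

$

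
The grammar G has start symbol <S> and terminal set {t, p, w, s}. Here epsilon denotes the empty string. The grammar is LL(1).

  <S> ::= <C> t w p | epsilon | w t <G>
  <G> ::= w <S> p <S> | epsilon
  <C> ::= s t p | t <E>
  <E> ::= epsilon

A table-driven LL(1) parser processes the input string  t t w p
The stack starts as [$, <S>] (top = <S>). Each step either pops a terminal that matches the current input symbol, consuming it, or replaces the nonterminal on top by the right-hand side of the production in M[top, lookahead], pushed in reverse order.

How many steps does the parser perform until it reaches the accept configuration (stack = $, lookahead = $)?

7

     Stack          Input      Action
  1  $ <S>          t t w p $  expand <S> ::= <C> t w p
  2  $ p w t <C>    t t w p $  expand <C> ::= t <E>
  3  $ p w t <E> t  t t w p $  match t
  4  $ p w t <E>    t w p $    expand <E> ::= epsilon
  5  $ p w t        t w p $    match t
  6  $ p w          w p $      match w
  7  $ p            p $        match p
Accept reached after 7 steps.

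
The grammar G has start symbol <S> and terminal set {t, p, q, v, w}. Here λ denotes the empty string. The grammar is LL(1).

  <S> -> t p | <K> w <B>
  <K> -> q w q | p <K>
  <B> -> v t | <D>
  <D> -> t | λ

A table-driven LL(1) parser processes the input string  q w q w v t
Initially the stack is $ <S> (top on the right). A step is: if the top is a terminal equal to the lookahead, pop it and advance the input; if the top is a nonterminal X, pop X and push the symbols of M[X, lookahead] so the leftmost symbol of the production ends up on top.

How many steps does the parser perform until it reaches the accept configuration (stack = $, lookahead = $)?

9

step 1: stack=$ <S>  input=q w q w v t $  — expand <S> -> <K> w <B>
step 2: stack=$ <B> w <K>  input=q w q w v t $  — expand <K> -> q w q
step 3: stack=$ <B> w q w q  input=q w q w v t $  — match q
step 4: stack=$ <B> w q w  input=w q w v t $  — match w
step 5: stack=$ <B> w q  input=q w v t $  — match q
step 6: stack=$ <B> w  input=w v t $  — match w
step 7: stack=$ <B>  input=v t $  — expand <B> -> v t
step 8: stack=$ t v  input=v t $  — match v
step 9: stack=$ t  input=t $  — match t
Accept reached after 9 steps.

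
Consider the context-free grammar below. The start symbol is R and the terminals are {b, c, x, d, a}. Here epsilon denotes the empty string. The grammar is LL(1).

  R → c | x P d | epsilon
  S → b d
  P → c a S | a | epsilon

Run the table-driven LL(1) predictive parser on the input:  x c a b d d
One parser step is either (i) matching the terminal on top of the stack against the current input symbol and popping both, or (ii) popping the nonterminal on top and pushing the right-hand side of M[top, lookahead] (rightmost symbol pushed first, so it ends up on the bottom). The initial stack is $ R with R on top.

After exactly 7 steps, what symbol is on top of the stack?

step 1: stack=$ R  input=x c a b d d $  — expand R → x P d
step 2: stack=$ d P x  input=x c a b d d $  — match x
step 3: stack=$ d P  input=c a b d d $  — expand P → c a S
step 4: stack=$ d S a c  input=c a b d d $  — match c
step 5: stack=$ d S a  input=a b d d $  — match a
step 6: stack=$ d S  input=b d d $  — expand S → b d
step 7: stack=$ d d b  input=b d d $  — match b
Stack after step 7: $ d d (top = d).

d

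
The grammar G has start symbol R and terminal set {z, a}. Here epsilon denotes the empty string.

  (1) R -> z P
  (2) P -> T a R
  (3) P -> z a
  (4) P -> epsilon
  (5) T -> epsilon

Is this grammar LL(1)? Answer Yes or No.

Yes

FIRST(R) = {z}
FIRST(P) = {epsilon, a, z}
FIRST(T) = {epsilon}
FOLLOW(R) = {$}
FOLLOW(P) = {$}
FOLLOW(T) = {a}
Each cell of M receives at most one production.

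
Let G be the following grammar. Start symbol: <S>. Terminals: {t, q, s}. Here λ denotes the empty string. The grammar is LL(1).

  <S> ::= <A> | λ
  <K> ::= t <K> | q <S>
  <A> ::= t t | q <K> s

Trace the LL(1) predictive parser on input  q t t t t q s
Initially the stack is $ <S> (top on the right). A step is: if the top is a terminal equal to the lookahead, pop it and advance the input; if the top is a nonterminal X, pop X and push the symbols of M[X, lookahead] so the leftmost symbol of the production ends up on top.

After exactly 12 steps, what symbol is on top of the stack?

step 1: stack=$ <S>  input=q t t t t q s $  — expand <S> ::= <A>
step 2: stack=$ <A>  input=q t t t t q s $  — expand <A> ::= q <K> s
step 3: stack=$ s <K> q  input=q t t t t q s $  — match q
step 4: stack=$ s <K>  input=t t t t q s $  — expand <K> ::= t <K>
step 5: stack=$ s <K> t  input=t t t t q s $  — match t
step 6: stack=$ s <K>  input=t t t q s $  — expand <K> ::= t <K>
step 7: stack=$ s <K> t  input=t t t q s $  — match t
step 8: stack=$ s <K>  input=t t q s $  — expand <K> ::= t <K>
step 9: stack=$ s <K> t  input=t t q s $  — match t
step 10: stack=$ s <K>  input=t q s $  — expand <K> ::= t <K>
step 11: stack=$ s <K> t  input=t q s $  — match t
step 12: stack=$ s <K>  input=q s $  — expand <K> ::= q <S>
Stack after step 12: $ s <S> q (top = q).

q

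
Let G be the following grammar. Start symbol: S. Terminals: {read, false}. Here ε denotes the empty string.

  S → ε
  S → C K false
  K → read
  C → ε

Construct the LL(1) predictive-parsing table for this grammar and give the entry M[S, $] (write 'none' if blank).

FIRST(K) = {read}
FIRST(C) = {ε}
FIRST(S) = {ε, read}  (via C K false)
FOLLOW(S) includes $ since S is the start symbol.
FOLLOW(S): S appears on no right-hand side. Thus FOLLOW(S) = {$}.
For S → ε: FIRST(ε) = {ε}, so it goes in M[S, t] for t ∈ {}; since ε ∈ FIRST, also for every t ∈ FOLLOW(S) = {$}.
For S → C K false: FIRST(C K false) = {read}, so it goes in M[S, t] for t ∈ {read}.

S → ε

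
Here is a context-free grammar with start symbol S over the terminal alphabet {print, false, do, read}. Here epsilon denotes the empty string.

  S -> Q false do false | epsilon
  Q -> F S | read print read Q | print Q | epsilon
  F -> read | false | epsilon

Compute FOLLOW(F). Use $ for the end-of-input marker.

FIRST(F): from F->read we get {read}; from F->false we get {false}; from F->epsilon we get {epsilon}. So FIRST(F) = {epsilon, false, read}.
FIRST(S): from S->Q false do false we get {false, print, read}; from S->epsilon we get {epsilon}. So FIRST(S) = {epsilon, false, print, read}.
FIRST(Q): from Q->F S we get {epsilon, false, print, read}; from Q->read print read Q we get {read}; from Q->print Q we get {print}; from Q->epsilon we get {epsilon}. So FIRST(Q) = {epsilon, false, print, read}.
FOLLOW(S) includes $ since S is the start symbol.
FOLLOW(Q): in S->Q false do false, Q is followed by false do false with FIRST {false}; in Q->read print read Q, the suffix after Q is empty (adds nothing new); in Q->print Q, the suffix after Q is empty (adds nothing new). Thus FOLLOW(Q) = {false}.
FOLLOW(S): in Q->F S, the suffix after S is empty, so FOLLOW(S) ⊇ FOLLOW(Q) = {false}. Thus FOLLOW(S) = {$, false}.
FOLLOW(F): in Q->F S, F is followed by S with FIRST {epsilon, false, print, read}; in Q->F S, the suffix after F is nullable, so FOLLOW(F) ⊇ FOLLOW(Q) = {false}. Thus FOLLOW(F) = {false, print, read}.

{false, print, read}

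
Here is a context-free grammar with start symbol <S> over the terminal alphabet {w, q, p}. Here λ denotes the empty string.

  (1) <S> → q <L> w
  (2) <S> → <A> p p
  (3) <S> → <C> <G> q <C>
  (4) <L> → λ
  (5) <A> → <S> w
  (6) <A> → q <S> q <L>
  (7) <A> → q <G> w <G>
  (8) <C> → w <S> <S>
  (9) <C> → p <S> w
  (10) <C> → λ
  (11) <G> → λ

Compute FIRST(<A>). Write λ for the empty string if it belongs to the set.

FIRST(<L>): from <L>→λ we get {λ}. So FIRST(<L>) = {λ}.
FIRST(<C>): from <C>→w <S> <S> we get {w}; from <C>→p <S> w we get {p}; from <C>→λ we get {λ}. So FIRST(<C>) = {λ, p, w}.
FIRST(<G>): from <G>→λ we get {λ}. So FIRST(<G>) = {λ}.
FIRST(<S>): from <S>→q <L> w we get {q}; from <S>→<A> p p we get {p, q, w}; from <S>→<C> <G> q <C> we get {p, q, w}. So FIRST(<S>) = {p, q, w}.
FIRST(<A>): from <A>→<S> w we get {p, q, w}; from <A>→q <S> q <L> we get {q}; from <A>→q <G> w <G> we get {q}. So FIRST(<A>) = {p, q, w}.

{p, q, w}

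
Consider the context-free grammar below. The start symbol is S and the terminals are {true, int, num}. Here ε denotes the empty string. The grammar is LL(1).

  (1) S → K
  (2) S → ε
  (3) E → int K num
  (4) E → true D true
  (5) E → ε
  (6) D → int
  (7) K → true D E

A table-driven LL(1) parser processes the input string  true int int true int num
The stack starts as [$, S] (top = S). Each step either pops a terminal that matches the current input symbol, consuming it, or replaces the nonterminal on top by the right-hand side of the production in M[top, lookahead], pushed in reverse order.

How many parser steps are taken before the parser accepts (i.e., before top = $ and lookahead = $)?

13

step 1: stack=$ S  input=true int int true int num $  — expand S → K
step 2: stack=$ K  input=true int int true int num $  — expand K → true D E
step 3: stack=$ E D true  input=true int int true int num $  — match true
step 4: stack=$ E D  input=int int true int num $  — expand D → int
step 5: stack=$ E int  input=int int true int num $  — match int
step 6: stack=$ E  input=int true int num $  — expand E → int K num
step 7: stack=$ num K int  input=int true int num $  — match int
step 8: stack=$ num K  input=true int num $  — expand K → true D E
step 9: stack=$ num E D true  input=true int num $  — match true
step 10: stack=$ num E D  input=int num $  — expand D → int
step 11: stack=$ num E int  input=int num $  — match int
step 12: stack=$ num E  input=num $  — expand E → ε
step 13: stack=$ num  input=num $  — match num
Accept reached after 13 steps.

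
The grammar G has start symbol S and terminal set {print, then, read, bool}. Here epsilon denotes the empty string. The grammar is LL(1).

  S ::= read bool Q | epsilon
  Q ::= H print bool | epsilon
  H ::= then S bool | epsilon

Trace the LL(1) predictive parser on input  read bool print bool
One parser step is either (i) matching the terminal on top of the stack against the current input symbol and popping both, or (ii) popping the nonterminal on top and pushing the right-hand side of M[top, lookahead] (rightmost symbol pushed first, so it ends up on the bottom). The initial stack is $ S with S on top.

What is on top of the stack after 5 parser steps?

print

step 1: stack=$ S  input=read bool print bool $  — expand S ::= read bool Q
step 2: stack=$ Q bool read  input=read bool print bool $  — match read
step 3: stack=$ Q bool  input=bool print bool $  — match bool
step 4: stack=$ Q  input=print bool $  — expand Q ::= H print bool
step 5: stack=$ bool print H  input=print bool $  — expand H ::= epsilon
Stack after step 5: $ bool print (top = print).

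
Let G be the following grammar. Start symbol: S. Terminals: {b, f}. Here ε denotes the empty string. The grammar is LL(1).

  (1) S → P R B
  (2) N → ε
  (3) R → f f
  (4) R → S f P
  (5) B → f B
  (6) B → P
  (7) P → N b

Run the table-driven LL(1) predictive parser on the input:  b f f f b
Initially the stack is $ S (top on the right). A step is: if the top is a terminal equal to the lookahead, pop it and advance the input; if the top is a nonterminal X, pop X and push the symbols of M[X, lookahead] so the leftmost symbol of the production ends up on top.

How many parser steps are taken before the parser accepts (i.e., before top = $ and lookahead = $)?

step 1: stack=$ S  input=b f f f b $  — expand S → P R B
step 2: stack=$ B R P  input=b f f f b $  — expand P → N b
step 3: stack=$ B R b N  input=b f f f b $  — expand N → ε
step 4: stack=$ B R b  input=b f f f b $  — match b
step 5: stack=$ B R  input=f f f b $  — expand R → f f
step 6: stack=$ B f f  input=f f f b $  — match f
step 7: stack=$ B f  input=f f b $  — match f
step 8: stack=$ B  input=f b $  — expand B → f B
step 9: stack=$ B f  input=f b $  — match f
step 10: stack=$ B  input=b $  — expand B → P
step 11: stack=$ P  input=b $  — expand P → N b
step 12: stack=$ b N  input=b $  — expand N → ε
step 13: stack=$ b  input=b $  — match b
Accept reached after 13 steps.

13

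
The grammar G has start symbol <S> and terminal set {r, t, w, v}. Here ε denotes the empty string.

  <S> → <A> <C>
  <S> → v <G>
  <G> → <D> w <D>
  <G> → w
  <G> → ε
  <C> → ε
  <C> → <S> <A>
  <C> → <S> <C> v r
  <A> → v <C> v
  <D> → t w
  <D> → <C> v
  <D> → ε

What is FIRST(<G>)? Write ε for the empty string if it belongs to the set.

FIRST(<A>): from <A>→v <C> v we get {v}. So FIRST(<A>) = {v}.
FIRST(<S>): from <S>→<A> <C> we get {v}; from <S>→v <G> we get {v}. So FIRST(<S>) = {v}.
FIRST(<C>): from <C>→ε we get {ε}; from <C>→<S> <A> we get {v}; from <C>→<S> <C> v r we get {v}. So FIRST(<C>) = {ε, v}.
FIRST(<D>): from <D>→t w we get {t}; from <D>→<C> v we get {v}; from <D>→ε we get {ε}. So FIRST(<D>) = {ε, t, v}.
FIRST(<G>): from <G>→<D> w <D> we get {t, v, w}; from <G>→w we get {w}; from <G>→ε we get {ε}. So FIRST(<G>) = {ε, t, v, w}.

{ε, t, v, w}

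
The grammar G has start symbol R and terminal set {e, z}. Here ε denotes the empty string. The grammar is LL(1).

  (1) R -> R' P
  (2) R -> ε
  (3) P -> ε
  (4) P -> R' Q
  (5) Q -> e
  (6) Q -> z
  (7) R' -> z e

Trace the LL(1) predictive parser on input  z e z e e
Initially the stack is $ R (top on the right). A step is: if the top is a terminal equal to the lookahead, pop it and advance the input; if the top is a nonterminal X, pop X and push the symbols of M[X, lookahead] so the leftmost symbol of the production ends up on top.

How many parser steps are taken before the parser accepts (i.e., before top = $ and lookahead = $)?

      Stack    Input        Action
   1  $ R      z e z e e $  expand R -> R' P
   2  $ P R'   z e z e e $  expand R' -> z e
   3  $ P e z  z e z e e $  match z
   4  $ P e    e z e e $    match e
   5  $ P      z e e $      expand P -> R' Q
   6  $ Q R'   z e e $      expand R' -> z e
   7  $ Q e z  z e e $      match z
   8  $ Q e    e e $        match e
   9  $ Q      e $          expand Q -> e
  10  $ e      e $          match e
Accept reached after 10 steps.

10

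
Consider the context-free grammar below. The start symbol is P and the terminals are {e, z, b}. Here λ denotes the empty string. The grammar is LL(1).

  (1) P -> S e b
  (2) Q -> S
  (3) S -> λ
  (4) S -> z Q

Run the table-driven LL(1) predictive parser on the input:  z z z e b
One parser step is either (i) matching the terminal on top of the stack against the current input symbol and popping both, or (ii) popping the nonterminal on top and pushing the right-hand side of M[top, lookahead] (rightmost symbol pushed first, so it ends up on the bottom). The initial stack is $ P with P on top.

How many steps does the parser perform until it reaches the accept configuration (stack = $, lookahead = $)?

13

step 1: stack=$ P  input=z z z e b $  — expand P -> S e b
step 2: stack=$ b e S  input=z z z e b $  — expand S -> z Q
step 3: stack=$ b e Q z  input=z z z e b $  — match z
step 4: stack=$ b e Q  input=z z e b $  — expand Q -> S
step 5: stack=$ b e S  input=z z e b $  — expand S -> z Q
step 6: stack=$ b e Q z  input=z z e b $  — match z
step 7: stack=$ b e Q  input=z e b $  — expand Q -> S
step 8: stack=$ b e S  input=z e b $  — expand S -> z Q
step 9: stack=$ b e Q z  input=z e b $  — match z
step 10: stack=$ b e Q  input=e b $  — expand Q -> S
step 11: stack=$ b e S  input=e b $  — expand S -> λ
step 12: stack=$ b e  input=e b $  — match e
step 13: stack=$ b  input=b $  — match b
Accept reached after 13 steps.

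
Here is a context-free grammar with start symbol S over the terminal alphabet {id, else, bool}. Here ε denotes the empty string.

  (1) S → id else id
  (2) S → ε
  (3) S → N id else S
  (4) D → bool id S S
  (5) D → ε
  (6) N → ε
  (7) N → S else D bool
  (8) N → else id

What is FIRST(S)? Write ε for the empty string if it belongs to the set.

FIRST(D): from D→bool id S S we get {bool}; from D→ε we get {ε}. So FIRST(D) = {ε, bool}.
FIRST(S): from S→id else id we get {id}; from S→ε we get {ε}; from S→N id else S we get {else, id}. So FIRST(S) = {ε, else, id}.
FIRST(N): from N→ε we get {ε}; from N→S else D bool we get {else, id}; from N→else id we get {else}. So FIRST(N) = {ε, else, id}.

{ε, else, id}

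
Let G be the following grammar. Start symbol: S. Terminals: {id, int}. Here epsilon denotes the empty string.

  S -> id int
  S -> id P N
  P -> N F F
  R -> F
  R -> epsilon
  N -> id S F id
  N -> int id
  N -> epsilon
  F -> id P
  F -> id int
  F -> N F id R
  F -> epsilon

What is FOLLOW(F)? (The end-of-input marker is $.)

FIRST(S): from S->id int we get {id}; from S->id P N we get {id}. So FIRST(S) = {id}.
FIRST(N): from N->id S F id we get {id}; from N->int id we get {int}; from N->epsilon we get {epsilon}. So FIRST(N) = {epsilon, id, int}.
FIRST(F): from F->id P we get {id}; from F->id int we get {id}; from F->N F id R we get {id, int}; from F->epsilon we get {epsilon}. So FIRST(F) = {epsilon, id, int}.
FIRST(P): from P->N F F we get {epsilon, id, int}. So FIRST(P) = {epsilon, id, int}.
FIRST(R): from R->F we get {epsilon, id, int}; from R->epsilon we get {epsilon}. So FIRST(R) = {epsilon, id, int}.
FOLLOW(S) includes $ since S is the start symbol.
FOLLOW(S): in N->id S F id, S is followed by F id with FIRST {id, int}. Thus FOLLOW(S) = {$, id, int}.
FOLLOW(P): in S->id P N, P is followed by N with FIRST {epsilon, id, int}; in S->id P N, the suffix after P is nullable, so FOLLOW(P) ⊇ FOLLOW(S) = {$, id, int}; in F->id P, the suffix after P is empty, so FOLLOW(P) ⊇ FOLLOW(F) = {$, id, int}. Thus FOLLOW(P) = {$, id, int}.
FOLLOW(N): in S->id P N, the suffix after N is empty, so FOLLOW(N) ⊇ FOLLOW(S) = {$, id, int}; in P->N F F, N is followed by F F with FIRST {epsilon, id, int}; in P->N F F, the suffix after N is nullable, so FOLLOW(N) ⊇ FOLLOW(P) = {$, id, int}; in F->N F id R, N is followed by F id R with FIRST {id, int}. Thus FOLLOW(N) = {$, id, int}.
FOLLOW(R): in F->N F id R, the suffix after R is empty, so FOLLOW(R) ⊇ FOLLOW(F) = {$, id, int}. Thus FOLLOW(R) = {$, id, int}.
FOLLOW(F): in P->N F F (occurrence 1), F is followed by F with FIRST {epsilon, id, int}; in P->N F F (occurrence 1), the suffix after F is nullable, so FOLLOW(F) ⊇ FOLLOW(P) = {$, id, int}; in P->N F F (occurrence 2), the suffix after F is empty, so FOLLOW(F) ⊇ FOLLOW(P) = {$, id, int}; in R->F, the suffix after F is empty, so FOLLOW(F) ⊇ FOLLOW(R) = {$, id, int}; in N->id S F id, F is followed by id with FIRST {id}; in F->N F id R, F is followed by id R with FIRST {id}. Thus FOLLOW(F) = {$, id, int}.

{$, id, int}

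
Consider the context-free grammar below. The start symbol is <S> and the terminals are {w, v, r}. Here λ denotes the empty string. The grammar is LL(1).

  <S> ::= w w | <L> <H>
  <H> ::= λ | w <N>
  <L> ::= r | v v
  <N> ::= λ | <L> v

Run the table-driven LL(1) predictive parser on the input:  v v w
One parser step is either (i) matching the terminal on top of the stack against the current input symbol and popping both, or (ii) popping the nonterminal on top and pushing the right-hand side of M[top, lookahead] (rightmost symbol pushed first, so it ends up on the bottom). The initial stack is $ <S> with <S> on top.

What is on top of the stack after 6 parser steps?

<N>

step 1: stack=$ <S>  input=v v w $  — expand <S> ::= <L> <H>
step 2: stack=$ <H> <L>  input=v v w $  — expand <L> ::= v v
step 3: stack=$ <H> v v  input=v v w $  — match v
step 4: stack=$ <H> v  input=v w $  — match v
step 5: stack=$ <H>  input=w $  — expand <H> ::= w <N>
step 6: stack=$ <N> w  input=w $  — match w
Stack after step 6: $ <N> (top = <N>).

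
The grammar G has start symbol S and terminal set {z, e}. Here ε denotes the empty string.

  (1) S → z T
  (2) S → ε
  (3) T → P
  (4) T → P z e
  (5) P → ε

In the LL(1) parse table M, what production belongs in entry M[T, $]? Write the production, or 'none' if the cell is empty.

FIRST(S): from S→z T we get {z}; from S→ε we get {ε}. So FIRST(S) = {ε, z}.
FIRST(P): from P→ε we get {ε}. So FIRST(P) = {ε}.
FIRST(T): from T→P we get {ε}; from T→P z e we get {z}. So FIRST(T) = {ε, z}.
FOLLOW(S) includes $ since S is the start symbol.
FOLLOW(S): S appears on no right-hand side. Thus FOLLOW(S) = {$}.
FOLLOW(T): in S→z T, the suffix after T is empty, so FOLLOW(T) ⊇ FOLLOW(S) = {$}. Thus FOLLOW(T) = {$}.
For T → P: FIRST(P) = {ε}, so it goes in M[T, t] for t ∈ {}; since ε ∈ FIRST, also for every t ∈ FOLLOW(T) = {$}.
For T → P z e: FIRST(P z e) = {z}, so it goes in M[T, t] for t ∈ {z}.

T → P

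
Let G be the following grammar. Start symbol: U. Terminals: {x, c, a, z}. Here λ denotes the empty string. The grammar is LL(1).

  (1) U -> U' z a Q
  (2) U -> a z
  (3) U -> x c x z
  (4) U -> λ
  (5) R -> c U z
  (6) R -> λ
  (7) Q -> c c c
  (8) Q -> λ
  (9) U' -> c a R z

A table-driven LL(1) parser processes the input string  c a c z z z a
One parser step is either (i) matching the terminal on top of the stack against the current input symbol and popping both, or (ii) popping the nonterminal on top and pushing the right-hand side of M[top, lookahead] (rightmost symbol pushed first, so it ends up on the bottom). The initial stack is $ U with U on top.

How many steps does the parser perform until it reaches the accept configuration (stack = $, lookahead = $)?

step 1: stack=$ U  input=c a c z z z a $  — expand U -> U' z a Q
step 2: stack=$ Q a z U'  input=c a c z z z a $  — expand U' -> c a R z
step 3: stack=$ Q a z z R a c  input=c a c z z z a $  — match c
step 4: stack=$ Q a z z R a  input=a c z z z a $  — match a
step 5: stack=$ Q a z z R  input=c z z z a $  — expand R -> c U z
step 6: stack=$ Q a z z z U c  input=c z z z a $  — match c
step 7: stack=$ Q a z z z U  input=z z z a $  — expand U -> λ
step 8: stack=$ Q a z z z  input=z z z a $  — match z
step 9: stack=$ Q a z z  input=z z a $  — match z
step 10: stack=$ Q a z  input=z a $  — match z
step 11: stack=$ Q a  input=a $  — match a
step 12: stack=$ Q  input=$  — expand Q -> λ
Accept reached after 12 steps.

12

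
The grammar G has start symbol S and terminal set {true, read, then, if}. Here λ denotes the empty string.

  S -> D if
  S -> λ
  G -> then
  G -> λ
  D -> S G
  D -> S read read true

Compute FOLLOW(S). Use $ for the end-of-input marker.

{$, if, read, then}

FIRST(G): from G->then we get {then}; from G->λ we get {λ}. So FIRST(G) = {λ, then}.
FIRST(S): from S->D if we get {if, read, then}; from S->λ we get {λ}. So FIRST(S) = {λ, if, read, then}.
FIRST(D): from D->S G we get {λ, if, read, then}; from D->S read read true we get {if, read, then}. So FIRST(D) = {λ, if, read, then}.
FOLLOW(S) includes $ since S is the start symbol.
FOLLOW(D): in S->D if, D is followed by if with FIRST {if}. Thus FOLLOW(D) = {if}.
FOLLOW(S): in D->S G, S is followed by G with FIRST {λ, then}; in D->S G, the suffix after S is nullable, so FOLLOW(S) ⊇ FOLLOW(D) = {if}; in D->S read read true, S is followed by read read true with FIRST {read}. Thus FOLLOW(S) = {$, if, read, then}.
FOLLOW(G): in D->S G, the suffix after G is empty, so FOLLOW(G) ⊇ FOLLOW(D) = {if}. Thus FOLLOW(G) = {if}.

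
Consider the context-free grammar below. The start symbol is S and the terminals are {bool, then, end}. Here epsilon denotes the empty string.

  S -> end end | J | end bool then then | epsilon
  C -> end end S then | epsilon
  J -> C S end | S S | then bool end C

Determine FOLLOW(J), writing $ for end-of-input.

{$, end, then}

FIRST(C): from C->end end S then we get {end}; from C->epsilon we get {epsilon}. So FIRST(C) = {epsilon, end}.
FIRST(S): from S->end end we get {end}; from S->J we get {epsilon, end, then}; from S->end bool then then we get {end}; from S->epsilon we get {epsilon}. So FIRST(S) = {epsilon, end, then}.
FIRST(J): from J->C S end we get {end, then}; from J->S S we get {epsilon, end, then}; from J->then bool end C we get {then}. So FIRST(J) = {epsilon, end, then}.
FOLLOW(S) includes $ since S is the start symbol.
FOLLOW(S): in C->end end S then, S is followed by then with FIRST {then}; in J->C S end, S is followed by end with FIRST {end}; in J->S S (occurrence 1), S is followed by S with FIRST {epsilon, end, then}; in J->S S (occurrence 1), the suffix after S is nullable, so FOLLOW(S) ⊇ FOLLOW(J) = {$, end, then}; in J->S S (occurrence 2), the suffix after S is empty, so FOLLOW(S) ⊇ FOLLOW(J) = {$, end, then}. Thus FOLLOW(S) = {$, end, then}.
FOLLOW(J): in S->J, the suffix after J is empty, so FOLLOW(J) ⊇ FOLLOW(S) = {$, end, then}. Thus FOLLOW(J) = {$, end, then}.
FOLLOW(C): in J->C S end, C is followed by S end with FIRST {end, then}; in J->then bool end C, the suffix after C is empty, so FOLLOW(C) ⊇ FOLLOW(J) = {$, end, then}. Thus FOLLOW(C) = {$, end, then}.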